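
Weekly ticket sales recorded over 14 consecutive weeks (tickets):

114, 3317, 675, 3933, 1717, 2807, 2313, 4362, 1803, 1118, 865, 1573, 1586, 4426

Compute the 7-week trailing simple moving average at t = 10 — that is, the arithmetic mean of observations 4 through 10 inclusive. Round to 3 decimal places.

Sum of periods 4–10: 3933 + 1717 + 2807 + 2313 + 4362 + 1803 + 1118 = 18053
Divide by 7: 18053 / 7 = 2579.000

2579.000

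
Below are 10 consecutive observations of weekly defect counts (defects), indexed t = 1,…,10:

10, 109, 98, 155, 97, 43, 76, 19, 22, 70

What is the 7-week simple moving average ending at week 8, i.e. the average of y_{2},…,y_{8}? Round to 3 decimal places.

Sum of periods 2–8: 109 + 98 + 155 + 97 + 43 + 76 + 19 = 597
Divide by 7: 597 / 7 = 85.286

85.286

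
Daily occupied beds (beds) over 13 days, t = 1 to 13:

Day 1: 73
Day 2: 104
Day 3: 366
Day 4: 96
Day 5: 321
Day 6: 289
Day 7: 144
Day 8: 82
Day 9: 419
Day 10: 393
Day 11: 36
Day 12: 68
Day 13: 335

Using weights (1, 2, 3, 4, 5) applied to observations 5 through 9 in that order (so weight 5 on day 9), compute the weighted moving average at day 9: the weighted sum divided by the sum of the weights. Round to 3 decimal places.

Weighted sum: 1·321 + 2·289 + 3·144 + 4·82 + 5·419 = 321 + 578 + 432 + 328 + 2095 = 3754
Weight total: 1 + 2 + 3 + 4 + 5 = 15
WMA = 3754 / 15 = 250.267

250.267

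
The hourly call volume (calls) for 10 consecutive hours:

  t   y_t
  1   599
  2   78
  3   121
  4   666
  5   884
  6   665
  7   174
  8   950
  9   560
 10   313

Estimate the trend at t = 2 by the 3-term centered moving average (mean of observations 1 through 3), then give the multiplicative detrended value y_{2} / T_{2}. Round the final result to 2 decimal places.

Trend T_2 = (599 + 78 + 121) / 3 = 798/3 = 266.0000
Ratio to trend: 78 / 266.0000 = 0.29

0.29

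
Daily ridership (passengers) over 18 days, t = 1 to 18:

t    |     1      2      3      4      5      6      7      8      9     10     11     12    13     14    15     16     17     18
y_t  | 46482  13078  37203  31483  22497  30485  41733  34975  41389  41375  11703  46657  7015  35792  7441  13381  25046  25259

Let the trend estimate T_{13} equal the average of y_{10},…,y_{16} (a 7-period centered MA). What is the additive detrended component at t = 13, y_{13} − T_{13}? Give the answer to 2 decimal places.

-16322.71

Trend T_13 = (41375 + 11703 + 46657 + 7015 + 35792 + 7441 + 13381) / 7 = 163364/7 = 23337.7143
Detrended value: 7015 − 23337.7143 = -16322.71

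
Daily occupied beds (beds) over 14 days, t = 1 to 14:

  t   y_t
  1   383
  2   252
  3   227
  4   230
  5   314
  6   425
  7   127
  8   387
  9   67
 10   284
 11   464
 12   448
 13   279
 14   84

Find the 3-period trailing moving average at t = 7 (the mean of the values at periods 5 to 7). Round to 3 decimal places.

288.667

Sum of periods 5–7: 314 + 425 + 127 = 866
Divide by 3: 866 / 3 = 288.667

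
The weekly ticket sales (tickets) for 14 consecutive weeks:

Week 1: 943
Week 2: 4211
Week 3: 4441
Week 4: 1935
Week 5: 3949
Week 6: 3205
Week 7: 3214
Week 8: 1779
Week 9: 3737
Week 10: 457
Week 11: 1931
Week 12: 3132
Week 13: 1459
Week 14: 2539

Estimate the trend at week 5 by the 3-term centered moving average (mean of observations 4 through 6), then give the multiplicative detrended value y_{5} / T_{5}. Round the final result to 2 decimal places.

1.30

Trend T_5 = (1935 + 3949 + 3205) / 3 = 9089/3 = 3029.6667
Ratio to trend: 3949 / 3029.6667 = 1.30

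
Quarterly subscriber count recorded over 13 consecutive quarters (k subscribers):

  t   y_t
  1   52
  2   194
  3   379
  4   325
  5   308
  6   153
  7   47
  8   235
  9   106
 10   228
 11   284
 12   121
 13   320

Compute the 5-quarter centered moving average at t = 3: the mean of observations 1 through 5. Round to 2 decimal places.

Sum of periods 1–5: 52 + 194 + 379 + 325 + 308 = 1258
Divide by 5: 1258 / 5 = 251.60

251.60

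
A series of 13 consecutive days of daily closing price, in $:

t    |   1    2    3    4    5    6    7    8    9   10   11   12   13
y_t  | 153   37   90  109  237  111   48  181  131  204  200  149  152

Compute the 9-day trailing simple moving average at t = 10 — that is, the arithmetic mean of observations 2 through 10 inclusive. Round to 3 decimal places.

127.556

Sum of periods 2–10: 37 + 90 + 109 + 237 + 111 + 48 + 181 + 131 + 204 = 1148
Divide by 9: 1148 / 9 = 127.556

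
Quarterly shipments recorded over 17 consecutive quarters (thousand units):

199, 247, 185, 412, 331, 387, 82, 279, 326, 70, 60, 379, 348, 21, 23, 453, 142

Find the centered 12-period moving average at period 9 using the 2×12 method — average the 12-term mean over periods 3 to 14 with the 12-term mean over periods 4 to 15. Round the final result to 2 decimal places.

233.25

Sum over 3–14: 185 + 412 + 331 + 387 + 82 + 279 + 326 + 70 + 60 + 379 + 348 + 21 = 2880
Sum over 4–15: 412 + 331 + 387 + 82 + 279 + 326 + 70 + 60 + 379 + 348 + 21 + 23 = 2718
CMA at t=9 = (2880 + 2718) / (2·12) = 5598 / 24 = 233.25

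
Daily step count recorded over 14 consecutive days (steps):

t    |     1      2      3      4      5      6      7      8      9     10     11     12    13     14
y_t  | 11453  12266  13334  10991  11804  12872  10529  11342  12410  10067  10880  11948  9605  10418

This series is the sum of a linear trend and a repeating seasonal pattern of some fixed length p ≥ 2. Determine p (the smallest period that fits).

First differences y_{t+1} − y_t: 813, 1068, -2343, 813, 1068, -2343, 813, 1068, …
The difference pattern repeats every 3 terms and not for any smaller step, so p = 3.

3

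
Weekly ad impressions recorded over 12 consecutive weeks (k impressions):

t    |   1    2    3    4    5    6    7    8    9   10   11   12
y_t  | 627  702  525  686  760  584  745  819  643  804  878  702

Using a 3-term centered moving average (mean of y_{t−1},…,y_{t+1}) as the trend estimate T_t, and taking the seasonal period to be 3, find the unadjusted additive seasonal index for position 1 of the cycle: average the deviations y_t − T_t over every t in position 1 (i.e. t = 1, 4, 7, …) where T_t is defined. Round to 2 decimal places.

Season position 1 occurs at t = 4, 7, 10 (where T_t is defined).
t=4: T_4 = 657.0000; y_4 − T_4 = 686 − 657.0000 = 29.0000
t=7: T_7 = 716.0000; y_7 − T_7 = 745 − 716.0000 = 29.0000
t=10: T_10 = 775.0000; y_10 − T_10 = 804 − 775.0000 = 29.0000
Mean deviation: (29.0000 + 29.0000 + 29.0000) / 3 = 29.00

29.00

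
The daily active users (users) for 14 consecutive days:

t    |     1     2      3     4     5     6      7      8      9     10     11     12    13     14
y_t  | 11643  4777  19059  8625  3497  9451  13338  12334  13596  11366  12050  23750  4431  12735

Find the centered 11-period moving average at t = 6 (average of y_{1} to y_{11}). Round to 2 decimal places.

Sum of periods 1–11: 11643 + 4777 + 19059 + 8625 + 3497 + 9451 + 13338 + 12334 + 13596 + 11366 + 12050 = 119736
Divide by 11: 119736 / 11 = 10885.09

10885.09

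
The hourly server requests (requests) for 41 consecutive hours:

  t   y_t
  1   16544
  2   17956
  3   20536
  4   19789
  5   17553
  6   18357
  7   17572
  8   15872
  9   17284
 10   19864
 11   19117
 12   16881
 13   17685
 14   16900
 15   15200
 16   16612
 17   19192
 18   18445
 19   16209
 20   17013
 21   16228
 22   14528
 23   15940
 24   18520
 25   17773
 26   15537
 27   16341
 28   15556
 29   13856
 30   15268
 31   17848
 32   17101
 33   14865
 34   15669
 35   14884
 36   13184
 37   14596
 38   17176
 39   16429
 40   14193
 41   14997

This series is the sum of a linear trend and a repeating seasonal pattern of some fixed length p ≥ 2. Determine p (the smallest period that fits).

First differences y_{t+1} − y_t: 1412, 2580, -747, -2236, 804, -785, -1700, 1412, 2580, -747, -2236, 804, -785, -1700, 1412, 2580, …
The difference pattern repeats every 7 terms and not for any smaller step, so p = 7.

7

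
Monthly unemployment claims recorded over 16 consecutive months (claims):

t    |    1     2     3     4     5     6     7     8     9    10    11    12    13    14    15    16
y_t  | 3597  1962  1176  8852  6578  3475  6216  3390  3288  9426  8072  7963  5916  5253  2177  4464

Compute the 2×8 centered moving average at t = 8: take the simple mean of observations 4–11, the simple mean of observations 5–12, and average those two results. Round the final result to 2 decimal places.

Sum over 4–11: 8852 + 6578 + 3475 + 6216 + 3390 + 3288 + 9426 + 8072 = 49297
Sum over 5–12: 6578 + 3475 + 6216 + 3390 + 3288 + 9426 + 8072 + 7963 = 48408
CMA at t=8 = (49297 + 48408) / (2·8) = 97705 / 16 = 6106.56

6106.56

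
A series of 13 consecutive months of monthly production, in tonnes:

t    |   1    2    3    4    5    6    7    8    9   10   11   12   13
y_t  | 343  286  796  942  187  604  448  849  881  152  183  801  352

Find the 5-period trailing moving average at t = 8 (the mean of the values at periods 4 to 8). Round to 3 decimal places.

606.000

Sum of periods 4–8: 942 + 187 + 604 + 448 + 849 = 3030
Divide by 5: 3030 / 5 = 606.000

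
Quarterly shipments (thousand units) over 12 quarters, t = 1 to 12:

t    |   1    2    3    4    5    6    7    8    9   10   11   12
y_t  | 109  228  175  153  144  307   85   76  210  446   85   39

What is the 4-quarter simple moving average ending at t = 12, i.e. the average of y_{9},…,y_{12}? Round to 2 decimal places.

195.00

Sum of periods 9–12: 210 + 446 + 85 + 39 = 780
Divide by 4: 780 / 4 = 195.00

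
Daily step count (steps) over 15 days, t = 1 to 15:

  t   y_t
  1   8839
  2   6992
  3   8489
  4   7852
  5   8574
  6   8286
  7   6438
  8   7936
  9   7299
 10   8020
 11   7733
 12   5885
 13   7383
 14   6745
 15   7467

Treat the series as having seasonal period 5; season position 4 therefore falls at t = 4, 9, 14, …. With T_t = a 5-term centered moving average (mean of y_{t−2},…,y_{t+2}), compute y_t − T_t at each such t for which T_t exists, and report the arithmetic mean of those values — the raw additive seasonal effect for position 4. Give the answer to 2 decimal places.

Season position 4 occurs at t = 4, 9 (where T_t is defined).
t=4: T_4 = 8038.6000; y_4 − T_4 = 7852 − 8038.6000 = -186.6000
t=9: T_9 = 7485.2000; y_9 − T_9 = 7299 − 7485.2000 = -186.2000
Mean deviation: (-186.6000 + -186.2000) / 2 = -186.40

-186.40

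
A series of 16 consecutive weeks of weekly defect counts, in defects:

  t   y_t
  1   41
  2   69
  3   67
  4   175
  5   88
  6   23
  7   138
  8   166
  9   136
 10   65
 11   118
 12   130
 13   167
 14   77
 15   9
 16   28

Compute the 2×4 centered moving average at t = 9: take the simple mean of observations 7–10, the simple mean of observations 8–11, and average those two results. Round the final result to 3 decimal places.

123.750

Sum over 7–10: 138 + 166 + 136 + 65 = 505
Sum over 8–11: 166 + 136 + 65 + 118 = 485
CMA at t=9 = (505 + 485) / (2·4) = 990 / 8 = 123.750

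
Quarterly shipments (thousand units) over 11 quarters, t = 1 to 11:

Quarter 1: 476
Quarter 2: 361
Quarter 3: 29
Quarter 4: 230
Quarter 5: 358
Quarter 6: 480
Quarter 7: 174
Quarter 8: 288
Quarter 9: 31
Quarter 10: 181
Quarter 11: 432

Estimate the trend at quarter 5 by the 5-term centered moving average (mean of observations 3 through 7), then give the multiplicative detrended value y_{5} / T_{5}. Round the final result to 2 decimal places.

Trend T_5 = (29 + 230 + 358 + 480 + 174) / 5 = 1271/5 = 254.2000
Ratio to trend: 358 / 254.2000 = 1.41

1.41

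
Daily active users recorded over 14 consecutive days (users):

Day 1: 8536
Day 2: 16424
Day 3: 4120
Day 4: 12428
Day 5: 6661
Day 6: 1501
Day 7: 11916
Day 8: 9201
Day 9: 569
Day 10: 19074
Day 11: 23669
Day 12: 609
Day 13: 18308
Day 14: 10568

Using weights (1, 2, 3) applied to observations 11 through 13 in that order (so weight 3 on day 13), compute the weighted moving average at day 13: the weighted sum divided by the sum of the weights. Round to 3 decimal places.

Weighted sum: 1·23669 + 2·609 + 3·18308 = 23669 + 1218 + 54924 = 79811
Weight total: 1 + 2 + 3 = 6
WMA = 79811 / 6 = 13301.833

13301.833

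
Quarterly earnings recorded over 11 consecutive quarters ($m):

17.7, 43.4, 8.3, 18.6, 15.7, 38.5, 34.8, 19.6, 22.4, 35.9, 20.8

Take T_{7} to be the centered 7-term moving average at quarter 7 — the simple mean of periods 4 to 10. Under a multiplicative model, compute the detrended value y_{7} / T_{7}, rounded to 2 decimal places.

1.31

Trend T_7 = (18.6 + 15.7 + 38.5 + 34.8 + 19.6 + 22.4 + 35.9) / 7 = 185.5/7 = 26.5000
Ratio to trend: 34.8 / 26.5000 = 1.31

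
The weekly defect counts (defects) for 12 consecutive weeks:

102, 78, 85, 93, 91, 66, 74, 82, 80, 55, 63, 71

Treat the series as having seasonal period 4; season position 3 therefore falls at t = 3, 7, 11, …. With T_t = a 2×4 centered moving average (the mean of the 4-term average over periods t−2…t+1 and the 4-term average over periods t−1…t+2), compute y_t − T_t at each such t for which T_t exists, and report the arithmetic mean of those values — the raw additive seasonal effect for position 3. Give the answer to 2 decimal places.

Season position 3 occurs at t = 3, 7 (where T_t is defined).
t=3: T_3 = 88.1250; y_3 − T_3 = 85 − 88.1250 = -3.1250
t=7: T_7 = 76.8750; y_7 − T_7 = 74 − 76.8750 = -2.8750
Mean deviation: (-3.1250 + -2.8750) / 2 = -3.00

-3.00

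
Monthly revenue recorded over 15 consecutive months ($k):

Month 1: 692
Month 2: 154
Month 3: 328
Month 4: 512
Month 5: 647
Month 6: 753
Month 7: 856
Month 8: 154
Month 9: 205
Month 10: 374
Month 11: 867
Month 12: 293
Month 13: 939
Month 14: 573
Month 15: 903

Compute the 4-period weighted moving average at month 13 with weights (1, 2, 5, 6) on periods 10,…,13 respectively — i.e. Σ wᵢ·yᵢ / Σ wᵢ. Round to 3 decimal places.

657.643

Weighted sum: 1·374 + 2·867 + 5·293 + 6·939 = 374 + 1734 + 1465 + 5634 = 9207
Weight total: 1 + 2 + 5 + 6 = 14
WMA = 9207 / 14 = 657.643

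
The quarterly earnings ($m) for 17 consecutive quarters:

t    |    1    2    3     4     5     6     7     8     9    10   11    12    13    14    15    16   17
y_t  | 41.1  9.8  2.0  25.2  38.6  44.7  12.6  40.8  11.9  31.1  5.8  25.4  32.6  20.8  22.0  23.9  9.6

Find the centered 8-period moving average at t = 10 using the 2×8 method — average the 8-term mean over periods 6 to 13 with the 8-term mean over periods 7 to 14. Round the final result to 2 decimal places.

Sum over 6–13: 44.7 + 12.6 + 40.8 + 11.9 + 31.1 + 5.8 + 25.4 + 32.6 = 204.9
Sum over 7–14: 12.6 + 40.8 + 11.9 + 31.1 + 5.8 + 25.4 + 32.6 + 20.8 = 181.0
CMA at t=10 = (204.9 + 181.0) / (2·8) = 385.9 / 16 = 24.12

24.12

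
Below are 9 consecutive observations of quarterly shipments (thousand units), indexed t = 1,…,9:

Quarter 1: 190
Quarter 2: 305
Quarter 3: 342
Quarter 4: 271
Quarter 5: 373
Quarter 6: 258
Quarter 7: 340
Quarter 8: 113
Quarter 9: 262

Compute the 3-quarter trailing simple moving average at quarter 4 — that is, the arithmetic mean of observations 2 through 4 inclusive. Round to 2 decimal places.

306.00

Sum of periods 2–4: 305 + 342 + 271 = 918
Divide by 3: 918 / 3 = 306.00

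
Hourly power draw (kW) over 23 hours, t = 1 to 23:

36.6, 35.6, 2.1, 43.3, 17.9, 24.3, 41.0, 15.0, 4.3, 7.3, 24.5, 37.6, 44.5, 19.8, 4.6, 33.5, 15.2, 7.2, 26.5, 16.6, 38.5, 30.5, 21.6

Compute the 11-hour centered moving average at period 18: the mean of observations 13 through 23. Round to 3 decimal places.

23.500

Sum of periods 13–23: 44.5 + 19.8 + 4.6 + 33.5 + 15.2 + 7.2 + 26.5 + 16.6 + 38.5 + 30.5 + 21.6 = 258.5
Divide by 11: 258.5 / 11 = 23.500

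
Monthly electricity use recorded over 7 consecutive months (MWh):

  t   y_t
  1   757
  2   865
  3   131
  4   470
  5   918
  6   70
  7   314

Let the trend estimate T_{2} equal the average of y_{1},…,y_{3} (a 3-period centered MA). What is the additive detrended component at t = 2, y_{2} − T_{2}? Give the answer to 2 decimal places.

280.67

Trend T_2 = (757 + 865 + 131) / 3 = 1753/3 = 584.3333
Detrended value: 865 − 584.3333 = 280.67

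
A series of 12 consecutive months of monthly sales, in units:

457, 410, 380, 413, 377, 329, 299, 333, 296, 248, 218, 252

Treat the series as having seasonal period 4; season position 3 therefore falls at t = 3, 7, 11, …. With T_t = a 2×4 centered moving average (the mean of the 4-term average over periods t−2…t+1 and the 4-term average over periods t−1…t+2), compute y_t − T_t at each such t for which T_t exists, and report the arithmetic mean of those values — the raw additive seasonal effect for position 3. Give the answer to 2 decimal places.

Season position 3 occurs at t = 3, 7 (where T_t is defined).
t=3: T_3 = 405.0000; y_3 − T_3 = 380 − 405.0000 = -25.0000
t=7: T_7 = 324.3750; y_7 − T_7 = 299 − 324.3750 = -25.3750
Mean deviation: (-25.0000 + -25.3750) / 2 = -25.19

-25.19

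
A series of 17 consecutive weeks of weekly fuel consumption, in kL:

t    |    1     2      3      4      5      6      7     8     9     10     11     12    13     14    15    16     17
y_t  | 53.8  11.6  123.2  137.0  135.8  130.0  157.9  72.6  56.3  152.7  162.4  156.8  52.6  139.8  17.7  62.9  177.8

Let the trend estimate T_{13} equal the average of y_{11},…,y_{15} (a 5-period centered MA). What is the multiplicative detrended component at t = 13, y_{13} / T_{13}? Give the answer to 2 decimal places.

Trend T_13 = (162.4 + 156.8 + 52.6 + 139.8 + 17.7) / 5 = 529.3/5 = 105.8600
Ratio to trend: 52.6 / 105.8600 = 0.50

0.50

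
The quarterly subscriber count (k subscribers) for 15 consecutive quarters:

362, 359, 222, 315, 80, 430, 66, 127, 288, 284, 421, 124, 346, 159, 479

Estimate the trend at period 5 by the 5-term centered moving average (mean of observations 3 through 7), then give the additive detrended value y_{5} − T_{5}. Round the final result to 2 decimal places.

-142.60

Trend T_5 = (222 + 315 + 80 + 430 + 66) / 5 = 1113/5 = 222.6000
Detrended value: 80 − 222.6000 = -142.60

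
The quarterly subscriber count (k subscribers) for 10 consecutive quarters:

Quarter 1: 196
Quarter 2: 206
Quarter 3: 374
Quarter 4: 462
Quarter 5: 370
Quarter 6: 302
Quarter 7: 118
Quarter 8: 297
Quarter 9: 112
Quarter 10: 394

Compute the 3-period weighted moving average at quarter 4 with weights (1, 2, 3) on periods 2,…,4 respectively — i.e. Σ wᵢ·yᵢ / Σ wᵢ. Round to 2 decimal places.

Weighted sum: 1·206 + 2·374 + 3·462 = 206 + 748 + 1386 = 2340
Weight total: 1 + 2 + 3 = 6
WMA = 2340 / 6 = 390.00

390.00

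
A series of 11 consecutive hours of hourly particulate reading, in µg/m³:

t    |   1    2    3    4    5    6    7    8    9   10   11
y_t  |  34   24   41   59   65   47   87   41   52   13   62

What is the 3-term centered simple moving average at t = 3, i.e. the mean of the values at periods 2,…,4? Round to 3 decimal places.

41.333

Sum of periods 2–4: 24 + 41 + 59 = 124
Divide by 3: 124 / 3 = 41.333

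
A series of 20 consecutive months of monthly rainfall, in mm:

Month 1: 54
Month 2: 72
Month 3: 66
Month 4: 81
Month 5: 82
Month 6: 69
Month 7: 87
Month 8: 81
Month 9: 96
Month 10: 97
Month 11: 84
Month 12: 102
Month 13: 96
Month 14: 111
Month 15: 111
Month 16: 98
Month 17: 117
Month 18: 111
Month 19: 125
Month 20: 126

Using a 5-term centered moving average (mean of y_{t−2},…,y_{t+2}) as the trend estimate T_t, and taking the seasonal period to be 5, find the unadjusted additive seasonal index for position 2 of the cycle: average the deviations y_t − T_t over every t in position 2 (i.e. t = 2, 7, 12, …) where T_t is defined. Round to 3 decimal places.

4.200

Season position 2 occurs at t = 7, 12, 17 (where T_t is defined).
t=7: T_7 = 83.00000; y_7 − T_7 = 87 − 83.00000 = 4.00000
t=12: T_12 = 98.00000; y_12 − T_12 = 102 − 98.00000 = 4.00000
t=17: T_17 = 112.40000; y_17 − T_17 = 117 − 112.40000 = 4.60000
Mean deviation: (4.00000 + 4.00000 + 4.60000) / 3 = 4.200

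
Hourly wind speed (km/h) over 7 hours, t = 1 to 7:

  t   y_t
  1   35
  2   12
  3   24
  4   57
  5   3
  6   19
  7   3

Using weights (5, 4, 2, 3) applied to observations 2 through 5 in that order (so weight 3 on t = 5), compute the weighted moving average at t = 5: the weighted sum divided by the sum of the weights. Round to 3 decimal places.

Weighted sum: 5·12 + 4·24 + 2·57 + 3·3 = 60 + 96 + 114 + 9 = 279
Weight total: 5 + 4 + 2 + 3 = 14
WMA = 279 / 14 = 19.929

19.929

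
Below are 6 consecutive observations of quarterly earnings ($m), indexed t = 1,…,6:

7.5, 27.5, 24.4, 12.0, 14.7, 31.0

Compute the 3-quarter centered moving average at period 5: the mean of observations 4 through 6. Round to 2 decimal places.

19.23

Sum of periods 4–6: 12.0 + 14.7 + 31.0 = 57.7
Divide by 3: 57.7 / 3 = 19.23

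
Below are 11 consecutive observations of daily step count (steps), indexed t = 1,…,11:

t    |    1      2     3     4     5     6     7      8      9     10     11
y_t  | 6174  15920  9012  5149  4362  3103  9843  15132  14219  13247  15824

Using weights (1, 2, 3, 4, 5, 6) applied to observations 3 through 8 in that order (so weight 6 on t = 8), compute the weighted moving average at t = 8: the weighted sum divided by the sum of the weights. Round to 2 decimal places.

8800.71

Weighted sum: 1·9012 + 2·5149 + 3·4362 + 4·3103 + 5·9843 + 6·15132 = 9012 + 10298 + 13086 + 12412 + 49215 + 90792 = 184815
Weight total: 1 + 2 + 3 + 4 + 5 + 6 = 21
WMA = 184815 / 21 = 8800.71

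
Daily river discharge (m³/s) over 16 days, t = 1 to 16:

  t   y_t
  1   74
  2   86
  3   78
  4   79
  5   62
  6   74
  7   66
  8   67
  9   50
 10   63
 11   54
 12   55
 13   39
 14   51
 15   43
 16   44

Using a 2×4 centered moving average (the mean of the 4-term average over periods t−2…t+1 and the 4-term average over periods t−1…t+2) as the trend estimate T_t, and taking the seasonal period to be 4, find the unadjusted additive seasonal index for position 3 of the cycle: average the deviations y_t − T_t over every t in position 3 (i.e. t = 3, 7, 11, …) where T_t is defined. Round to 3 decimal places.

Season position 3 occurs at t = 3, 7, 11 (where T_t is defined).
t=3: T_3 = 77.75000; y_3 − T_3 = 78 − 77.75000 = 0.25000
t=7: T_7 = 65.75000; y_7 − T_7 = 66 − 65.75000 = 0.25000
t=11: T_11 = 54.12500; y_11 − T_11 = 54 − 54.12500 = -0.12500
Mean deviation: (0.25000 + 0.25000 + -0.12500) / 3 = 0.125

0.125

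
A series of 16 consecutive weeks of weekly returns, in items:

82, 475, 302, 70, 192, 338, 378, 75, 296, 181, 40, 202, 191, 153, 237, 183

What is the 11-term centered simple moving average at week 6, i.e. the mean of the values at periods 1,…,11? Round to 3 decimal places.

220.818

Sum of periods 1–11: 82 + 475 + 302 + 70 + 192 + 338 + 378 + 75 + 296 + 181 + 40 = 2429
Divide by 11: 2429 / 11 = 220.818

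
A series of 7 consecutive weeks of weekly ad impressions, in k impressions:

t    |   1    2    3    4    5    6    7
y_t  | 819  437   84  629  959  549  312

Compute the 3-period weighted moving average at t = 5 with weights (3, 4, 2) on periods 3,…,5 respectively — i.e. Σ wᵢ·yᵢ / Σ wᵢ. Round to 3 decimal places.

Weighted sum: 3·84 + 4·629 + 2·959 = 252 + 2516 + 1918 = 4686
Weight total: 3 + 4 + 2 = 9
WMA = 4686 / 9 = 520.667

520.667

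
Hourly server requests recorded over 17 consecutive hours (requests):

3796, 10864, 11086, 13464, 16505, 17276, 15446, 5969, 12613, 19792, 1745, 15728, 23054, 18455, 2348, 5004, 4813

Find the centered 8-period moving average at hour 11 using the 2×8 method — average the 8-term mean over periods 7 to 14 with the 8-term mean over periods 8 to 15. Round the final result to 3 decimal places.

13281.625

Sum over 7–14: 15446 + 5969 + 12613 + 19792 + 1745 + 15728 + 23054 + 18455 = 112802
Sum over 8–15: 5969 + 12613 + 19792 + 1745 + 15728 + 23054 + 18455 + 2348 = 99704
CMA at t=11 = (112802 + 99704) / (2·8) = 212506 / 16 = 13281.625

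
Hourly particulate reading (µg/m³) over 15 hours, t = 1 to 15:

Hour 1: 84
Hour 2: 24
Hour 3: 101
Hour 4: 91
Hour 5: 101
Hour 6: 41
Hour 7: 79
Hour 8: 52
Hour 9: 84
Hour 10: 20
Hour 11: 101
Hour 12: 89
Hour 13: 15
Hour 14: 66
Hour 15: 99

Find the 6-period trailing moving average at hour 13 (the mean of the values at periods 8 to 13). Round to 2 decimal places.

60.17

Sum of periods 8–13: 52 + 84 + 20 + 101 + 89 + 15 = 361
Divide by 6: 361 / 6 = 60.17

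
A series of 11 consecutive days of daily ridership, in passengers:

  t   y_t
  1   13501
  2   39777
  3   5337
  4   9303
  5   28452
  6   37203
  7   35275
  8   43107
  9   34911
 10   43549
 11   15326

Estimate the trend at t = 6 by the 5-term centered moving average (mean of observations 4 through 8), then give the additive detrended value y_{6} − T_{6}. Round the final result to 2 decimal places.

6535.00

Trend T_6 = (9303 + 28452 + 37203 + 35275 + 43107) / 5 = 153340/5 = 30668.0000
Detrended value: 37203 − 30668.0000 = 6535.00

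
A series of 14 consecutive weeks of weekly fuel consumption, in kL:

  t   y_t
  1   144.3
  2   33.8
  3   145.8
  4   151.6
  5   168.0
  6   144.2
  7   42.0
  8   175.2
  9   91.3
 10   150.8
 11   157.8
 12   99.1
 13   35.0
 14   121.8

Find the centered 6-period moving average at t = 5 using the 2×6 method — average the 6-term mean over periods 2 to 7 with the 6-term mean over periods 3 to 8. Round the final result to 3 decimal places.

126.017

Sum over 2–7: 33.8 + 145.8 + 151.6 + 168.0 + 144.2 + 42.0 = 685.4
Sum over 3–8: 145.8 + 151.6 + 168.0 + 144.2 + 42.0 + 175.2 = 826.8
CMA at t=5 = (685.4 + 826.8) / (2·6) = 1512.2 / 12 = 126.017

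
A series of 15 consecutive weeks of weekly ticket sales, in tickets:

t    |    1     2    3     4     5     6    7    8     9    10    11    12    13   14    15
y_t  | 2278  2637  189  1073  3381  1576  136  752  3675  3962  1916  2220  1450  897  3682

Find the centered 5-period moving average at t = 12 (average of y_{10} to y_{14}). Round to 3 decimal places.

2089.000

Sum of periods 10–14: 3962 + 1916 + 2220 + 1450 + 897 = 10445
Divide by 5: 10445 / 5 = 2089.000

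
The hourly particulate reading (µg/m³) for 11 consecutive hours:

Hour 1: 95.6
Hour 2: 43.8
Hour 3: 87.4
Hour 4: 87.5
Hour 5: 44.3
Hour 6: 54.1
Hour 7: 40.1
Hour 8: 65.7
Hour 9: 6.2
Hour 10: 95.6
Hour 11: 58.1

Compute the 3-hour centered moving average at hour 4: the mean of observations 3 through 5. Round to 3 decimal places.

73.067

Sum of periods 3–5: 87.4 + 87.5 + 44.3 = 219.2
Divide by 3: 219.2 / 3 = 73.067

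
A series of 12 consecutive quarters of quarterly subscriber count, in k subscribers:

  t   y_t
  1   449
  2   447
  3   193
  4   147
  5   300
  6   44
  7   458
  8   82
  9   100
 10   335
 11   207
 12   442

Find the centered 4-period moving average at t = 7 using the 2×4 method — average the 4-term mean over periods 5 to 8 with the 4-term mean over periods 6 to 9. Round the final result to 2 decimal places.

Sum over 5–8: 300 + 44 + 458 + 82 = 884
Sum over 6–9: 44 + 458 + 82 + 100 = 684
CMA at t=7 = (884 + 684) / (2·4) = 1568 / 8 = 196.00

196.00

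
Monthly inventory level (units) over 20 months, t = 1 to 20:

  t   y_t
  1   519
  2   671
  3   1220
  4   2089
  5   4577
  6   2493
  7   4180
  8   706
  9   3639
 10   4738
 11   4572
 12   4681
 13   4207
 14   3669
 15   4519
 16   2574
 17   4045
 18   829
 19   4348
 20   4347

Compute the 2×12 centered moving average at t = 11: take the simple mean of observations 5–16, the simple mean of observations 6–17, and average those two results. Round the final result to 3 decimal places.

Sum over 5–16: 4577 + 2493 + 4180 + 706 + 3639 + 4738 + 4572 + 4681 + 4207 + 3669 + 4519 + 2574 = 44555
Sum over 6–17: 2493 + 4180 + 706 + 3639 + 4738 + 4572 + 4681 + 4207 + 3669 + 4519 + 2574 + 4045 = 44023
CMA at t=11 = (44555 + 44023) / (2·12) = 88578 / 24 = 3690.750

3690.750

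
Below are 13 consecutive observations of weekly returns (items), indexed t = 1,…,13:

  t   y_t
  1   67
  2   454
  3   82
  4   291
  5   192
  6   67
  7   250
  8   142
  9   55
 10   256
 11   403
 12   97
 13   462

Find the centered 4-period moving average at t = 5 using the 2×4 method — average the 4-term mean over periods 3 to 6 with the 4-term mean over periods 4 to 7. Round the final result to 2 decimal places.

Sum over 3–6: 82 + 291 + 192 + 67 = 632
Sum over 4–7: 291 + 192 + 67 + 250 = 800
CMA at t=5 = (632 + 800) / (2·4) = 1432 / 8 = 179.00

179.00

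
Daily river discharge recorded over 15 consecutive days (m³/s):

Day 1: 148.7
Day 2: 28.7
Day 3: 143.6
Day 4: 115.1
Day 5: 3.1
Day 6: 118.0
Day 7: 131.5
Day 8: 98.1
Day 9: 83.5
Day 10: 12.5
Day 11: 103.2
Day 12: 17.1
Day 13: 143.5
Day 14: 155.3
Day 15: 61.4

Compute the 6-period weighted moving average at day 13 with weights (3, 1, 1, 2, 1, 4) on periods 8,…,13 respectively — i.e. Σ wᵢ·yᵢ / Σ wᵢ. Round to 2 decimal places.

Weighted sum: 3·98.1 + 1·83.5 + 1·12.5 + 2·103.2 + 1·17.1 + 4·143.5 = 294.3 + 83.5 + 12.5 + 206.4 + 17.1 + 574.0 = 1187.8
Weight total: 3 + 1 + 1 + 2 + 1 + 4 = 12
WMA = 1187.8 / 12 = 98.98

98.98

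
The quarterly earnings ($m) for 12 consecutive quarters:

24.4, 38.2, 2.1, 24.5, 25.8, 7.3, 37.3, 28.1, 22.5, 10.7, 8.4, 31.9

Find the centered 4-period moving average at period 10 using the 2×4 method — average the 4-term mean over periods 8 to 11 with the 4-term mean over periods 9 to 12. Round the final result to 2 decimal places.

Sum over 8–11: 28.1 + 22.5 + 10.7 + 8.4 = 69.7
Sum over 9–12: 22.5 + 10.7 + 8.4 + 31.9 = 73.5
CMA at t=10 = (69.7 + 73.5) / (2·4) = 143.2 / 8 = 17.90

17.90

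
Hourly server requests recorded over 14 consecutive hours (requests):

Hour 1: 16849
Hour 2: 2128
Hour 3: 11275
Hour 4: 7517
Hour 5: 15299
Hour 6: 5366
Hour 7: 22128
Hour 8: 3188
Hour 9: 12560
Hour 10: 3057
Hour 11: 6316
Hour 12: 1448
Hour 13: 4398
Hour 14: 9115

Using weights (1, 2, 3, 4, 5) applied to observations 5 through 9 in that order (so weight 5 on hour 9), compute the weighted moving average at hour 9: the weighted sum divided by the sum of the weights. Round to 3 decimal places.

11197.800

Weighted sum: 1·15299 + 2·5366 + 3·22128 + 4·3188 + 5·12560 = 15299 + 10732 + 66384 + 12752 + 62800 = 167967
Weight total: 1 + 2 + 3 + 4 + 5 = 15
WMA = 167967 / 15 = 11197.800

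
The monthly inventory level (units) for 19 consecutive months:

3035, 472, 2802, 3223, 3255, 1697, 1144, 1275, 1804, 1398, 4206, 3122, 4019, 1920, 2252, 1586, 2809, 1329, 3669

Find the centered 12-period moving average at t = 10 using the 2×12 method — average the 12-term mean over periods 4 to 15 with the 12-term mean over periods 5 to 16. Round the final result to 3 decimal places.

2374.708

Sum over 4–15: 3223 + 3255 + 1697 + 1144 + 1275 + 1804 + 1398 + 4206 + 3122 + 4019 + 1920 + 2252 = 29315
Sum over 5–16: 3255 + 1697 + 1144 + 1275 + 1804 + 1398 + 4206 + 3122 + 4019 + 1920 + 2252 + 1586 = 27678
CMA at t=10 = (29315 + 27678) / (2·12) = 56993 / 24 = 2374.708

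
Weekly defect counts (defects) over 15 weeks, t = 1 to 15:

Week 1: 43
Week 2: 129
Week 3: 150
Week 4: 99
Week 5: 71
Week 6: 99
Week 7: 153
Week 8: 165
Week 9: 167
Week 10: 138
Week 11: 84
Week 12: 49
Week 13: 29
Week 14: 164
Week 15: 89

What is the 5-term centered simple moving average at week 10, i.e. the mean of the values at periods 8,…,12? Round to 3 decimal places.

120.600

Sum of periods 8–12: 165 + 167 + 138 + 84 + 49 = 603
Divide by 5: 603 / 5 = 120.600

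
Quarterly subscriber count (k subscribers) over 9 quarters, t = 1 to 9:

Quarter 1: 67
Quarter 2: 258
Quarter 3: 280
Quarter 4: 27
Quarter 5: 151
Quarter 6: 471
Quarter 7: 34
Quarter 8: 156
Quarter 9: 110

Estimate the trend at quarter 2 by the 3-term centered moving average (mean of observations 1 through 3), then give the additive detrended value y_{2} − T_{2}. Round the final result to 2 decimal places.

Trend T_2 = (67 + 258 + 280) / 3 = 605/3 = 201.6667
Detrended value: 258 − 201.6667 = 56.33

56.33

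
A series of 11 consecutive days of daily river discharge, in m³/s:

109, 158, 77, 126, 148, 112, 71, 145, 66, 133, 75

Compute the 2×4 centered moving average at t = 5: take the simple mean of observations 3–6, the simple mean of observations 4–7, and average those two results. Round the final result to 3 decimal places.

Sum over 3–6: 77 + 126 + 148 + 112 = 463
Sum over 4–7: 126 + 148 + 112 + 71 = 457
CMA at t=5 = (463 + 457) / (2·4) = 920 / 8 = 115.000

115.000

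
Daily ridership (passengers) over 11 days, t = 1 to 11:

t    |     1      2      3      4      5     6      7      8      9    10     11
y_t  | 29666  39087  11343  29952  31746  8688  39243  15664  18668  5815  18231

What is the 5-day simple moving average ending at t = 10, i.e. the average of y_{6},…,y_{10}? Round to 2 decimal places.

Sum of periods 6–10: 8688 + 39243 + 15664 + 18668 + 5815 = 88078
Divide by 5: 88078 / 5 = 17615.60

17615.60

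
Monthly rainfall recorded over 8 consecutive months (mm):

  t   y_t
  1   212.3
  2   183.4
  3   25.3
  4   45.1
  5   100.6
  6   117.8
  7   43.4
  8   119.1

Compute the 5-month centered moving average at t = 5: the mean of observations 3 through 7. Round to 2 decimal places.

Sum of periods 3–7: 25.3 + 45.1 + 100.6 + 117.8 + 43.4 = 332.2
Divide by 5: 332.2 / 5 = 66.44

66.44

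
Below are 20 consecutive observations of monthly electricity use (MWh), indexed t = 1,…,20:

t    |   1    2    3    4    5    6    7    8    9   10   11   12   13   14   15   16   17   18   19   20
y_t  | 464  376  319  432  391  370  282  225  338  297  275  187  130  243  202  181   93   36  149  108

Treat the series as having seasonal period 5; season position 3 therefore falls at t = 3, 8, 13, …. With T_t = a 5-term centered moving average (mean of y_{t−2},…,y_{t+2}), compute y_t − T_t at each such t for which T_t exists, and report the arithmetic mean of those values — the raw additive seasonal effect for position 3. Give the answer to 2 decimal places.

-77.40

Season position 3 occurs at t = 3, 8, 13, 18 (where T_t is defined).
t=3: T_3 = 396.4000; y_3 − T_3 = 319 − 396.4000 = -77.4000
t=8: T_8 = 302.4000; y_8 − T_8 = 225 − 302.4000 = -77.4000
t=13: T_13 = 207.4000; y_13 − T_13 = 130 − 207.4000 = -77.4000
t=18: T_18 = 113.4000; y_18 − T_18 = 36 − 113.4000 = -77.4000
Mean deviation: (-77.4000 + -77.4000 + -77.4000 + -77.4000) / 4 = -77.40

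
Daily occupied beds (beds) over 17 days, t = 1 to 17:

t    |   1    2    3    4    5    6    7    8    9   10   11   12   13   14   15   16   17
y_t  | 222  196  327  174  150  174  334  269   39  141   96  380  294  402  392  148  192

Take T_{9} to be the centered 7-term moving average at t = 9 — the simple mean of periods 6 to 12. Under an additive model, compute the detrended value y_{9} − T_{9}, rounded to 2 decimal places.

Trend T_9 = (174 + 334 + 269 + 39 + 141 + 96 + 380) / 7 = 1433/7 = 204.7143
Detrended value: 39 − 204.7143 = -165.71

-165.71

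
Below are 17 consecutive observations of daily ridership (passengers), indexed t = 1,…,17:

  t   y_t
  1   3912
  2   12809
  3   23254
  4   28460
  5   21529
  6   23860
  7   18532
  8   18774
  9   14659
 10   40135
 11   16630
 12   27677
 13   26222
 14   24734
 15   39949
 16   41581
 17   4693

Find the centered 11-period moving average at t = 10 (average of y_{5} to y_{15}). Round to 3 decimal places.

24791.000

Sum of periods 5–15: 21529 + 23860 + 18532 + 18774 + 14659 + 40135 + 16630 + 27677 + 26222 + 24734 + 39949 = 272701
Divide by 11: 272701 / 11 = 24791.000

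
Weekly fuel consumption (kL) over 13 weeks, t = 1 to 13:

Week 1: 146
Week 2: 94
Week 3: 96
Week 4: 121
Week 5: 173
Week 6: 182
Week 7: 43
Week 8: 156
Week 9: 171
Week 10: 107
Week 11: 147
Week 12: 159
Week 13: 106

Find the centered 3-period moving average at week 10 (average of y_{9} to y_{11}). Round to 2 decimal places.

141.67

Sum of periods 9–11: 171 + 107 + 147 = 425
Divide by 3: 425 / 3 = 141.67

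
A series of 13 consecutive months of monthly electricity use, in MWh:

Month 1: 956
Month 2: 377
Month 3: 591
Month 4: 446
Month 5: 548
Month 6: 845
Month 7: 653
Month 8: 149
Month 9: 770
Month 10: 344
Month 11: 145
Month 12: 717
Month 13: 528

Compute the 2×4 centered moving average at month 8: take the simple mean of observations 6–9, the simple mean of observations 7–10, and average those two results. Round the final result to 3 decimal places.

Sum over 6–9: 845 + 653 + 149 + 770 = 2417
Sum over 7–10: 653 + 149 + 770 + 344 = 1916
CMA at t=8 = (2417 + 1916) / (2·4) = 4333 / 8 = 541.625

541.625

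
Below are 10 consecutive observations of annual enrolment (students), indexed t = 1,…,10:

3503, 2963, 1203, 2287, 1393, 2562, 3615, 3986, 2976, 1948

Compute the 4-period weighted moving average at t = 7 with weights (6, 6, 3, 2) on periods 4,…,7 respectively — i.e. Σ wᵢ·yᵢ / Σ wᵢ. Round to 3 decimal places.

2176.235

Weighted sum: 6·2287 + 6·1393 + 3·2562 + 2·3615 = 13722 + 8358 + 7686 + 7230 = 36996
Weight total: 6 + 6 + 3 + 2 = 17
WMA = 36996 / 17 = 2176.235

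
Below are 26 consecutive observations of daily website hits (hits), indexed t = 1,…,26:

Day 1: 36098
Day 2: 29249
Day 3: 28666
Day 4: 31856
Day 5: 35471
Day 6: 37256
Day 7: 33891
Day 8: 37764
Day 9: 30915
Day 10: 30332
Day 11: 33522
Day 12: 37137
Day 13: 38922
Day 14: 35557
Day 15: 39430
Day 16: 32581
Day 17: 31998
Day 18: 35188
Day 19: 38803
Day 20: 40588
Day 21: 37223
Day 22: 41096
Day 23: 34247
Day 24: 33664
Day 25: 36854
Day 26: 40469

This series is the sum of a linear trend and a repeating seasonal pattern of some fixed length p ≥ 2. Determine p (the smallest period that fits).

First differences y_{t+1} − y_t: -6849, -583, 3190, 3615, 1785, -3365, 3873, -6849, -583, 3190, 3615, 1785, -3365, 3873, -6849, -583, …
The difference pattern repeats every 7 terms and not for any smaller step, so p = 7.

7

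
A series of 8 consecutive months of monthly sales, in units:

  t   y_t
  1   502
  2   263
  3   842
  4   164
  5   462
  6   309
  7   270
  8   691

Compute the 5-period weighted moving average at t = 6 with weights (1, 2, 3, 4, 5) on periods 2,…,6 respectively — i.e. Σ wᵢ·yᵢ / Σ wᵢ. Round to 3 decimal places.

388.800

Weighted sum: 1·263 + 2·842 + 3·164 + 4·462 + 5·309 = 263 + 1684 + 492 + 1848 + 1545 = 5832
Weight total: 1 + 2 + 3 + 4 + 5 = 15
WMA = 5832 / 15 = 388.800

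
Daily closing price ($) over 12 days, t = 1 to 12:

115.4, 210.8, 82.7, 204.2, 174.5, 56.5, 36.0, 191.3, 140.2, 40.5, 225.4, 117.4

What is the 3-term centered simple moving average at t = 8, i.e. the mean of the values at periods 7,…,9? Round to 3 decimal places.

122.500

Sum of periods 7–9: 36.0 + 191.3 + 140.2 = 367.5
Divide by 3: 367.5 / 3 = 122.500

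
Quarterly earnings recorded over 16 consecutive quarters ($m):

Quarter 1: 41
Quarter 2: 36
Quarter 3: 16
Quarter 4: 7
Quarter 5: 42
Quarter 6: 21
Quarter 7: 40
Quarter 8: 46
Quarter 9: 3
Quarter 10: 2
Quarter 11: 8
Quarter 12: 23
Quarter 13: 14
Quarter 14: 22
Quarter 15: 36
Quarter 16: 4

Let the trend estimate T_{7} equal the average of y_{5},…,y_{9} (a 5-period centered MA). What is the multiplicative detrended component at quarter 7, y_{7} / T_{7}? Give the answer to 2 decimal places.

1.32

Trend T_7 = (42 + 21 + 40 + 46 + 3) / 5 = 152/5 = 30.4000
Ratio to trend: 40 / 30.4000 = 1.32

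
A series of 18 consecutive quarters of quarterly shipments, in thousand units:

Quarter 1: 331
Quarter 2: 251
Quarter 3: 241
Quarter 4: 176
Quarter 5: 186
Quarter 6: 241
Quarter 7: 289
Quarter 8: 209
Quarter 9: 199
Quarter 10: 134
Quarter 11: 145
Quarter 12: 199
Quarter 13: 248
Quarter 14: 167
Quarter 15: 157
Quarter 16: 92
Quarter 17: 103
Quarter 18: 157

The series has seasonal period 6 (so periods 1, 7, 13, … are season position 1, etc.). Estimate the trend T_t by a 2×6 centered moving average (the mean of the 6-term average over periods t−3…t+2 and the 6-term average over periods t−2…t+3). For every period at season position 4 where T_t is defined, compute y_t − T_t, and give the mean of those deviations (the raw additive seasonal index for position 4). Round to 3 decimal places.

-58.292

Season position 4 occurs at t = 4, 10 (where T_t is defined).
t=4: T_4 = 234.16667; y_4 − T_4 = 176 − 234.16667 = -58.16667
t=10: T_10 = 192.41667; y_10 − T_10 = 134 − 192.41667 = -58.41667
Mean deviation: (-58.16667 + -58.41667) / 2 = -58.292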